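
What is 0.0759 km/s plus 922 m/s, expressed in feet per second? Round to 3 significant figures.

0.0759 km/s = 249.016 ft/s and 922 m/s = 3024.93 ft/s.
249.016 + 3024.93 ≈ 3270 ft/s.

3270 feet per second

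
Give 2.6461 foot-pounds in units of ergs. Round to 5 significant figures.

1 foot-pound = 1.35582 × 10^7 erg.
So 2.6461 × 1.35582 × 10^7 ≈ 3.5876 × 10^7 erg.

3.5876 × 10^7 ergs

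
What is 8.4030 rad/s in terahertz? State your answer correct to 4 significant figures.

1.337 × 10^-12 THz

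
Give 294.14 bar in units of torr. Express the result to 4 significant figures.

220600 torr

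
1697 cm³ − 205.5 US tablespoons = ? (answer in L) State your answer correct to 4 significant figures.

-1.342 L

1697 cm³ = 1.69700 L and 205.5 US tbsp = 3.03868 L.
1.69700 − 3.03868 ≈ -1.342 L.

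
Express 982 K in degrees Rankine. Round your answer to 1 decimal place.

1767.6 degrees Rankine

°R = K × 9/5.
Applying the formula gives 1767.6 °R.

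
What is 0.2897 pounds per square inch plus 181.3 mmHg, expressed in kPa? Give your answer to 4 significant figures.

0.2897 psi = 1.99741 kPa and 181.3 mmHg = 24.1713 kPa.
1.99741 + 24.1713 ≈ 26.17 kPa.

26.17 kilopascals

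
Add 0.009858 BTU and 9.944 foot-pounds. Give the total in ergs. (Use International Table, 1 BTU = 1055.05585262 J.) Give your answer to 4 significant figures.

2.388 × 10^8 erg

0.009858 BTU = 1.04007 × 10^8 erg and 9.944 ft·lbf = 1.34823 × 10^8 erg.
1.04007 × 10^8 + 1.34823 × 10^8 ≈ 2.388 × 10^8 erg.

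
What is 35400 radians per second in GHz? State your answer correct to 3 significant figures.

1 radian per second = 1.59155e-10 gigahertz.
Then 35400 × 1.59155e-10 ≈ 5.63e-6 GHz.

5.63e-6 gigahertz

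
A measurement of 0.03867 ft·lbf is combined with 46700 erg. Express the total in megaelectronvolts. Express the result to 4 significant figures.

3.564e+11 MeV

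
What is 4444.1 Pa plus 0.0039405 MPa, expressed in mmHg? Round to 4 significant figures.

4444.1 Pa = 33.3335 mmHg and 0.0039405 MPa = 29.5562 mmHg.
33.3335 + 29.5562 ≈ 62.89 mmHg.

62.89 mmHg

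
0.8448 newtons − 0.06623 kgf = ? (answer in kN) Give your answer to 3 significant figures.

0.000195 kilonewtons

0.8448 N = 0.000844800 kN and 0.06623 kgf = 0.000649494 kN.
0.000844800 − 0.000649494 ≈ 0.000195 kN.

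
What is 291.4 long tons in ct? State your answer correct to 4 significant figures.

1.480 × 10^9 carats

1 long ton = 5.08023 × 10^6 carats.
Thus 291.4 × 5.08023 × 10^6 ≈ 1.480 × 10^9 ct.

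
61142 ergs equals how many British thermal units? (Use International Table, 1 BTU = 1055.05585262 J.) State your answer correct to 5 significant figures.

1 erg = 9.47817e-11 BTU.
61142 × 9.47817e-11 ≈ 5.7951e-6 BTU.

5.7951e-6 British thermal units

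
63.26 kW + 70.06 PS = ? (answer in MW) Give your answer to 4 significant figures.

0.1148 MW

63.26 kW = 0.0632600 MW and 70.06 PS = 0.0515290 MW.
0.0632600 + 0.0515290 ≈ 0.1148 MW.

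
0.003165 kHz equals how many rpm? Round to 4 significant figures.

189.9 revolutions per minute

1 kHz = 60000.0 revolutions per minute.
Then 0.003165 × 60000.0 ≈ 189.9 rpm.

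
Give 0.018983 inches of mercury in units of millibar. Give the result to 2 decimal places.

0.64 mbar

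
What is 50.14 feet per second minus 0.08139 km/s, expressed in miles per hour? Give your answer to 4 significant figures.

50.14 ft/s = 34.1864 mph and 0.08139 km/s = 182.064 mph.
34.1864 − 182.064 ≈ -147.9 mph.

-147.9 mph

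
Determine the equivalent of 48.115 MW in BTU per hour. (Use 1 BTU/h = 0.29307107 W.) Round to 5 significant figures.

1.6418e+8 BTU/h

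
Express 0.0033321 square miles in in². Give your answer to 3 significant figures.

1 mi² = 4.01449e+9 in².
So 0.0033321 × 4.01449e+9 ≈ 1.34e+7 in².

1.34e+7 square inches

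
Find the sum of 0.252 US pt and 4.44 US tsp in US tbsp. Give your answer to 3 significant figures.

0.252 US pt = 8.06400 US tbsp and 4.44 US tsp = 1.48000 US tbsp.
8.06400 + 1.48000 ≈ 9.54 US tbsp.

9.54 US tablespoons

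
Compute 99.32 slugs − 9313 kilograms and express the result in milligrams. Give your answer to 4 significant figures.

99.32 slug = 1.44947 × 10^9 mg and 9313 kg = 9.31300 × 10^9 mg.
1.44947 × 10^9 − 9.31300 × 10^9 ≈ -7.864 × 10^9 mg.

-7.864 × 10^9 mg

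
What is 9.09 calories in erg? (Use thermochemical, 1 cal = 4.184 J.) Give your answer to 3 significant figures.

3.80 × 10^8 ergs

1 cal = 4.18400 × 10^7 erg.
So 9.09 × 4.18400 × 10^7 ≈ 3.80 × 10^8 erg.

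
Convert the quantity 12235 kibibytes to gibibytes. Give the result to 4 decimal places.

1 kibibyte = 9.53674e-7 gibibytes.
So 12235 × 9.53674e-7 ≈ 0.0117 GiB.

0.0117 gibibytes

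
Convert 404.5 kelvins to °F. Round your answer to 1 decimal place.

K = (°F + 459.67) × 5/9.
Applying the formula gives 268.4 °F.

268.4 °F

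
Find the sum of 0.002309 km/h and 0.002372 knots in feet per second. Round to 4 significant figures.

0.002309 km/h = 0.00210429 ft/s and 0.002372 kn = 0.00400348 ft/s.
0.00210429 + 0.00400348 ≈ 0.006108 ft/s.

0.006108 feet per second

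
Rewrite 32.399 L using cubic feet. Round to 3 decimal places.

1.144 ft³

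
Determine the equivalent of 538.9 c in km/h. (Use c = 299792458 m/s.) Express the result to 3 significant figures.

5.82e+11 km/h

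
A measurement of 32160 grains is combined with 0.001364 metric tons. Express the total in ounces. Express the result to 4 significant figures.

121.6 oz

32160 gr = 73.5086 oz and 0.001364 t = 48.1137 oz.
73.5086 + 48.1137 ≈ 121.6 oz.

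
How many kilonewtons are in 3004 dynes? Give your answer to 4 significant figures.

3.004 × 10^-5 kilonewtons

1 dyne = 1.00000 × 10^-8 kN.
Then 3004 × 1.00000 × 10^-8 ≈ 3.004 × 10^-5 kN.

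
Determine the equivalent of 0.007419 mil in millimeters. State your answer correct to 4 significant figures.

0.0001884 mm

1 mil = 0.0254000 millimeters.
Thus 0.007419 × 0.0254000 ≈ 0.0001884 mm.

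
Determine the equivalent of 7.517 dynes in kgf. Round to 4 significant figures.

1 dyn = 1.01972e-6 kgf.
7.517 × 1.01972e-6 ≈ 7.665e-6 kgf.

7.665e-6 kgf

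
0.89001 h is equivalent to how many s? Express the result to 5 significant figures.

1 hour = 3600.00 s.
Then 0.89001 × 3600.00 ≈ 3204.0 s.

3204.0 s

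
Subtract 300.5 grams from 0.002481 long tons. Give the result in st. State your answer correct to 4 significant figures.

0.3496 st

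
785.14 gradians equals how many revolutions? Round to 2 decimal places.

1.96 rev

1 grad = 0.00250000 rev.
Then 785.14 × 0.00250000 ≈ 1.96 rev.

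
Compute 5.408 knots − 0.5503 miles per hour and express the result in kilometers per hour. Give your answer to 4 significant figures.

9.130 kilometers per hour

5.408 kn = 10.0156 km/h and 0.5503 mph = 0.885622 km/h.
10.0156 − 0.885622 ≈ 9.130 km/h.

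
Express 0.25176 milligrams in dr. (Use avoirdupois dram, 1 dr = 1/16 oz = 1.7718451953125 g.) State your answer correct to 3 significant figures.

0.000142 drams

1 mg = 0.000564383 dr.
0.25176 × 0.000564383 ≈ 0.000142 dr.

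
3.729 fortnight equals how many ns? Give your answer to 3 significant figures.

1 fortnight = 1.20960 × 10^15 ns.
3.729 × 1.20960 × 10^15 ≈ 4.51 × 10^15 ns.

4.51 × 10^15 ns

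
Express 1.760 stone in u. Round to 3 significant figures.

6.73 × 10^27 u

1 st = 3.82424 × 10^27 u.
1.760 × 3.82424 × 10^27 ≈ 6.73 × 10^27 u.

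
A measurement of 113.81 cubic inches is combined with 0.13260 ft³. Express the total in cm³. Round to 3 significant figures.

5620 cm³

113.81 in³ = 1865.01 cm³ and 0.13260 ft³ = 3754.81 cm³.
1865.01 + 3754.81 ≈ 5620 cm³.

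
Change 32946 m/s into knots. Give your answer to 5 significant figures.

1 m/s = 1.94384 kn.
Then 32946 × 1.94384 ≈ 64042 kn.

64042 knots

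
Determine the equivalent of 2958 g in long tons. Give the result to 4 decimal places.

1 g = 9.84207 × 10^-7 long tons.
Then 2958 × 9.84207 × 10^-7 ≈ 0.0029 long ton.

0.0029 long tons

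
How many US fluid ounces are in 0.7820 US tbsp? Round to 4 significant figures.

1 US tablespoon = 0.500000 US fluid ounces.
0.7820 × 0.500000 ≈ 0.3910 US fl oz.

0.3910 US fl oz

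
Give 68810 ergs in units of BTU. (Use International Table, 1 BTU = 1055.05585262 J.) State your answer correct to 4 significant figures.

6.522 × 10^-6 BTU

1 erg = 9.47817 × 10^-11 BTU.
Then 68810 × 9.47817 × 10^-11 ≈ 6.522 × 10^-6 BTU.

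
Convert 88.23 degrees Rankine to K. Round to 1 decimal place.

°R = K × 9/5.
Applying the formula gives 49.0 K.

49.0 kelvins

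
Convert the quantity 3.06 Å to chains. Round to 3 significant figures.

1 angstrom = 4.97097 × 10^-12 chain.
Then 3.06 × 4.97097 × 10^-12 ≈ 1.52 × 10^-11 chain.

1.52 × 10^-11 chain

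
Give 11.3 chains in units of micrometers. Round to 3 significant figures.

1 chain = 2.01168e+7 μm.
Thus 11.3 × 2.01168e+7 ≈ 2.27e+8 μm.

2.27e+8 micrometers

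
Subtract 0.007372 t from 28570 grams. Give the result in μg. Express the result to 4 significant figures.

28570 g = 2.85700e+10 μg and 0.007372 t = 7.37200e+9 μg.
2.85700e+10 − 7.37200e+9 ≈ 2.120e+10 μg.

2.120e+10 micrograms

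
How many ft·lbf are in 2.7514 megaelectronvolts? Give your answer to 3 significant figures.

3.25e-13 ft·lbf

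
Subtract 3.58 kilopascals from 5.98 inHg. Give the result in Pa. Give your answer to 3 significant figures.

5.98 inHg = 20250.6 Pa and 3.58 kPa = 3580.00 Pa.
20250.6 − 3580.00 ≈ 16700 Pa.

16700 Pa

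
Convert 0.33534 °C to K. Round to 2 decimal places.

273.49 K

K = °C + 273.15.
Applying the formula gives 273.49 K.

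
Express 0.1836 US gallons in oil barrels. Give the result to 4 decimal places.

0.0044 oil barrels

1 US gal = 0.0238095 oil barrels.
Thus 0.1836 × 0.0238095 ≈ 0.0044 bbl.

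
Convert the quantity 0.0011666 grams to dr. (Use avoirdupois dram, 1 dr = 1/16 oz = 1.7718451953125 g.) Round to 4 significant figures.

0.0006584 dr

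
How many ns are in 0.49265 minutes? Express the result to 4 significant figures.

2.956 × 10^10 ns

1 min = 6.00000 × 10^10 ns.
Then 0.49265 × 6.00000 × 10^10 ≈ 2.956 × 10^10 ns.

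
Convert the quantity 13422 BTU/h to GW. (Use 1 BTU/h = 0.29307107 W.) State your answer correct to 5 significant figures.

3.9336e-6 GW

1 BTU/h = 2.93071e-10 gigawatts.
Thus 13422 × 2.93071e-10 ≈ 3.9336e-6 GW.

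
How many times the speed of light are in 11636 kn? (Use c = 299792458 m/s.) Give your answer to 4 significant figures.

1 kn = 1.71600 × 10^-9 times the speed of light.
Thus 11636 × 1.71600 × 10^-9 ≈ 1.997 × 10^-5 c.

1.997 × 10^-5 times the speed of light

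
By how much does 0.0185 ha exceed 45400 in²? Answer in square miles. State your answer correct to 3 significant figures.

0.0185 ha = 7.14289 × 10^-5 mi² and 45400 in² = 1.13090 × 10^-5 mi².
7.14289 × 10^-5 − 1.13090 × 10^-5 ≈ 6.01 × 10^-5 mi².

6.01 × 10^-5 mi²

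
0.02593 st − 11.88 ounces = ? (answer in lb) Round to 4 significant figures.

-0.3795 lb

0.02593 st = 0.363020 lb and 11.88 oz = 0.742500 lb.
0.363020 − 0.742500 ≈ -0.3795 lb.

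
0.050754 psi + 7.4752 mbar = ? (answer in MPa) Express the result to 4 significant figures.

0.050754 psi = 0.000349937 MPa and 7.4752 mbar = 0.000747520 MPa.
0.000349937 + 0.000747520 ≈ 0.001097 MPa.

0.001097 megapascals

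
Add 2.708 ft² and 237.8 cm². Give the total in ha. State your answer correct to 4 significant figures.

2.708 ft² = 2.51581 × 10^-5 ha and 237.8 cm² = 2.37800 × 10^-6 ha.
2.51581 × 10^-5 + 2.37800 × 10^-6 ≈ 2.754 × 10^-5 ha.

2.754 × 10^-5 hectares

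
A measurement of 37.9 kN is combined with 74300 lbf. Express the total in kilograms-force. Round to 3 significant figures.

37600 kgf

37.9 kN = 3864.72 kgf and 74300 lbf = 33701.9 kgf.
3864.72 + 33701.9 ≈ 37600 kgf.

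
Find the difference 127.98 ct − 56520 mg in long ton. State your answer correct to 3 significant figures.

-3.04e-5 long ton

127.98 ct = 2.51918e-5 long ton and 56520 mg = 5.56274e-5 long ton.
2.51918e-5 − 5.56274e-5 ≈ -3.04e-5 long ton.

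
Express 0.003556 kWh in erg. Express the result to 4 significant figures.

1.280 × 10^11 ergs

1 kWh = 3.60000 × 10^13 ergs.
Thus 0.003556 × 3.60000 × 10^13 ≈ 1.280 × 10^11 erg.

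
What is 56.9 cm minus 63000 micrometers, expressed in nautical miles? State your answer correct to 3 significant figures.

56.9 cm = 0.000307235 nmi and 63000 μm = 3.40173 × 10^-5 nmi.
0.000307235 − 3.40173 × 10^-5 ≈ 0.000273 nmi.

0.000273 nmi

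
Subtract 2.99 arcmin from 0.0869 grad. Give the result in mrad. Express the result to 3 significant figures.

0.495 mrad

0.0869 grad = 1.36502 mrad and 2.99 arcmin = 0.869756 mrad.
1.36502 − 0.869756 ≈ 0.495 mrad.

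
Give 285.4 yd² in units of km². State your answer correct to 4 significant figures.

0.0002386 square kilometers

1 yd² = 8.36127 × 10^-7 km².
Then 285.4 × 8.36127 × 10^-7 ≈ 0.0002386 km².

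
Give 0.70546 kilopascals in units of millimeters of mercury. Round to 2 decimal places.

1 kPa = 7.50062 millimeters of mercury.
Then 0.70546 × 7.50062 ≈ 5.29 mmHg.

5.29 mmHg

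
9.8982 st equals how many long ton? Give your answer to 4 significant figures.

1 stone = 0.00625000 long tons.
Thus 9.8982 × 0.00625000 ≈ 0.06186 long ton.

0.06186 long tons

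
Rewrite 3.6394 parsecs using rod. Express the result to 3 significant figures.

2.23e+16 rod

1 pc = 6.13552e+15 rods.
3.6394 × 6.13552e+15 ≈ 2.23e+16 rod.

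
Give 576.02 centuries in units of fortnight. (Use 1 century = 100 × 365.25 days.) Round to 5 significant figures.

1.5028 × 10^6 fortnight

1 century = 2608.93 fortnights.
Then 576.02 × 2608.93 ≈ 1.5028 × 10^6 fortnight.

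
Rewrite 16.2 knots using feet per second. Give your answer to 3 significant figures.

27.3 feet per second

1 kn = 1.68781 ft/s.
So 16.2 × 1.68781 ≈ 27.3 ft/s.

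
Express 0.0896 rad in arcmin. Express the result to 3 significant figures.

1 radian = 3437.75 arcminutes.
0.0896 × 3437.75 ≈ 308 arcmin.

308 arcmin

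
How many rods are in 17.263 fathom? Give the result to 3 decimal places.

6.277 rods

1 fathom = 0.363636 rod.
Then 17.263 × 0.363636 ≈ 6.277 rod.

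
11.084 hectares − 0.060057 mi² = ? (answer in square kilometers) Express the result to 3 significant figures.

11.084 ha = 0.110840 km² and 0.060057 mi² = 0.155547 km².
0.110840 − 0.155547 ≈ -0.0447 km².

-0.0447 square kilometers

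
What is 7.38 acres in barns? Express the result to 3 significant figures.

2.99e+32 barns

1 acre = 4.04686e+31 barns.
Then 7.38 × 4.04686e+31 ≈ 2.99e+32 barn.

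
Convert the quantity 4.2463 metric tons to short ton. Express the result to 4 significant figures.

1 metric ton = 1.10231 short ton.
Then 4.2463 × 1.10231 ≈ 4.681 short ton.

4.681 short tons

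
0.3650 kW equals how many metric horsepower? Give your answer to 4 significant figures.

0.4963 metric horsepower

1 kilowatt = 1.35962 PS.
So 0.3650 × 1.35962 ≈ 0.4963 PS.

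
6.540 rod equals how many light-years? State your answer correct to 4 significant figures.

3.477 × 10^-15 ly

1 rod = 5.31587 × 10^-16 light-years.
Thus 6.540 × 5.31587 × 10^-16 ≈ 3.477 × 10^-15 ly.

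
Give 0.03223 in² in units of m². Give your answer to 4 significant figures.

1 square inch = 0.000645160 m².
Then 0.03223 × 0.000645160 ≈ 2.079e-5 m².

2.079e-5 m²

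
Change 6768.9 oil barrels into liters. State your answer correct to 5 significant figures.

1 oil barrel = 158.987 liters.
Then 6768.9 × 158.987 ≈ 1.0762 × 10^6 L.

1.0762 × 10^6 L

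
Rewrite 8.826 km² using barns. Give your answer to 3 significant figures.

8.83 × 10^34 barns

1 square kilometer = 1.00000 × 10^34 barn.
8.826 × 1.00000 × 10^34 ≈ 8.83 × 10^34 barn.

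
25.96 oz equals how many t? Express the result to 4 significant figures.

0.0007360 t

1 ounce = 2.83495e-5 metric tons.
So 25.96 × 2.83495e-5 ≈ 0.0007360 t.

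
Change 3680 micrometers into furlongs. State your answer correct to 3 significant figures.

1 μm = 4.97097e-9 furlongs.
Thus 3680 × 4.97097e-9 ≈ 1.83e-5 furlong.

1.83e-5 furlong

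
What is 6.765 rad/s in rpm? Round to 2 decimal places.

1 radian per second = 9.54930 rpm.
So 6.765 × 9.54930 ≈ 64.60 rpm.

64.60 revolutions per minute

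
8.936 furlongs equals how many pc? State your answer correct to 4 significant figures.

5.826e-14 pc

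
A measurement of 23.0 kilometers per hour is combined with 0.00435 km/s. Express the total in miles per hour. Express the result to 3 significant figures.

24.0 mph

23.0 km/h = 14.2915 mph and 0.00435 km/s = 9.73067 mph.
14.2915 + 9.73067 ≈ 24.0 mph.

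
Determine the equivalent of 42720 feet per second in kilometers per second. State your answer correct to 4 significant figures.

1 ft/s = 0.000304800 kilometers per second.
So 42720 × 0.000304800 ≈ 13.02 km/s.

13.02 kilometers per second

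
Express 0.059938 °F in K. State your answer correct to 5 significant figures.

255.41 K

K = (°F + 459.67) × 5/9.
Applying the formula gives 255.41 K.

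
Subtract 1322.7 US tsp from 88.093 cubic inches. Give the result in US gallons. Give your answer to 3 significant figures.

-1.34 US gal

88.093 in³ = 0.381355 US gal and 1322.7 US tsp = 1.72227 US gal.
0.381355 − 1.72227 ≈ -1.34 US gal.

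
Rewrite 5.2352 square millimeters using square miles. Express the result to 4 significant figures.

1 mm² = 3.86102 × 10^-13 mi².
Thus 5.2352 × 3.86102 × 10^-13 ≈ 2.021 × 10^-12 mi².

2.021 × 10^-12 square miles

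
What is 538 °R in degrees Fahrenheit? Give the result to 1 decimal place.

°R = °F + 459.67.
Applying the formula gives 78.3 °F.

78.3 °F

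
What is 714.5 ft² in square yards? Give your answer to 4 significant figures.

1 ft² = 0.111111 square yards.
Thus 714.5 × 0.111111 ≈ 79.39 yd².

79.39 square yards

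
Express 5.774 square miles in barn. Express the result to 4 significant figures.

1.495e+35 barns

1 square mile = 2.58999e+34 barns.
So 5.774 × 2.58999e+34 ≈ 1.495e+35 barn.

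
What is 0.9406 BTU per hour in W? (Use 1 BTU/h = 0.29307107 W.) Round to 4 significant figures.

1 BTU/h = 0.293071 W.
So 0.9406 × 0.293071 ≈ 0.2757 W.

0.2757 watts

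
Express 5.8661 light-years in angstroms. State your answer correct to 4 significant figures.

1 light-year = 9.46073e+25 angstroms.
Thus 5.8661 × 9.46073e+25 ≈ 5.550e+26 Å.

5.550e+26 Å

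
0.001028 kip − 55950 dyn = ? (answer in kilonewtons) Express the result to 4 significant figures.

0.001028 kip = 0.00457277 kN and 55950 dyn = 0.000559500 kN.
0.00457277 − 0.000559500 ≈ 0.004013 kN.

0.004013 kN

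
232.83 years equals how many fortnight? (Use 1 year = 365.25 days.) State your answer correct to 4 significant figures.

6074 fortnight

1 year = 26.0893 fortnights.
232.83 × 26.0893 ≈ 6074 fortnight.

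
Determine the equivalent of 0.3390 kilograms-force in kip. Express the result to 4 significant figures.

1 kgf = 0.00220462 kip.
Then 0.3390 × 0.00220462 ≈ 0.0007474 kip.

0.0007474 kip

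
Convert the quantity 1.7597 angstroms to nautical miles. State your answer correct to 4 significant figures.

9.502e-14 nmi

1 Å = 5.39957e-14 nautical miles.
So 1.7597 × 5.39957e-14 ≈ 9.502e-14 nmi.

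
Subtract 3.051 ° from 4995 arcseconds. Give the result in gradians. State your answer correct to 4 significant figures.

4995 arcsec = 1.54167 grad and 3.051 ° = 3.39000 grad.
1.54167 − 3.39000 ≈ -1.848 grad.

-1.848 gradians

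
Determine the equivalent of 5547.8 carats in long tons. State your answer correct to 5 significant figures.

0.0010920 long ton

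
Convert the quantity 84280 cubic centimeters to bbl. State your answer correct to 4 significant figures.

1 cm³ = 6.28981 × 10^-6 oil barrels.
So 84280 × 6.28981 × 10^-6 ≈ 0.5301 bbl.

0.5301 bbl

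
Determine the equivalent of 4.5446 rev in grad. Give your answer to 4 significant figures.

1 rev = 400.000 gradians.
Then 4.5446 × 400.000 ≈ 1818 grad.

1818 grad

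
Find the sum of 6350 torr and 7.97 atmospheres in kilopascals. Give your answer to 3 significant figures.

1650 kilopascals

6350 torr = 846.597 kPa and 7.97 atm = 807.560 kPa.
846.597 + 807.560 ≈ 1650 kPa.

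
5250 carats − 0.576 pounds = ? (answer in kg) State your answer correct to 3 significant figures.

5250 ct = 1.05000 kg and 0.576 lb = 0.261269 kg.
1.05000 − 0.261269 ≈ 0.789 kg.

0.789 kg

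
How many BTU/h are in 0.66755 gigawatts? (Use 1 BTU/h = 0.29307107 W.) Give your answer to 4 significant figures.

1 GW = 3.41214e+9 BTU per hour.
0.66755 × 3.41214e+9 ≈ 2.278e+9 BTU/h.

2.278e+9 BTU per hour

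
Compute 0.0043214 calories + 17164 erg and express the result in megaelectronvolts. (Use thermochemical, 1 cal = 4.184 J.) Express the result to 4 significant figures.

0.0043214 cal = 1.12851e+11 MeV and 17164 erg = 1.07129e+10 MeV.
1.12851e+11 + 1.07129e+10 ≈ 1.236e+11 MeV.

1.236e+11 megaelectronvolts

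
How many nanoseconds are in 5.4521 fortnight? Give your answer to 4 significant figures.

1 fortnight = 1.20960 × 10^15 ns.
5.4521 × 1.20960 × 10^15 ≈ 6.595 × 10^15 ns.

6.595 × 10^15 ns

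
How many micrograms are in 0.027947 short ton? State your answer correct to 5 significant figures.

1 short ton = 9.07185 × 10^11 μg.
0.027947 × 9.07185 × 10^11 ≈ 2.5353 × 10^10 μg.

2.5353 × 10^10 μg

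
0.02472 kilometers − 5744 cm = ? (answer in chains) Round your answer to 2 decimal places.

-1.63 chains

0.02472 km = 1.22882 chain and 5744 cm = 2.85532 chain.
1.22882 − 2.85532 ≈ -1.63 chain.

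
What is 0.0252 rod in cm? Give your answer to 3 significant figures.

12.7 cm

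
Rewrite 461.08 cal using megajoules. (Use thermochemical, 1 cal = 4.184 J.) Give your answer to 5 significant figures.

1 calorie = 4.18400e-6 MJ.
Then 461.08 × 4.18400e-6 ≈ 0.0019292 MJ.

0.0019292 megajoules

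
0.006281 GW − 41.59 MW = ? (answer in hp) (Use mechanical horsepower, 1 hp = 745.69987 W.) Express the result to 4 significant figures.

-47350 horsepower

0.006281 GW = 8422.96 hp and 41.59 MW = 55773.1 hp.
8422.96 − 55773.1 ≈ -47350 hp.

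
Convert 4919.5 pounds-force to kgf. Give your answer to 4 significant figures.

2231 kgf

1 pound-force = 0.453592 kgf.
Then 4919.5 × 0.453592 ≈ 2231 kgf.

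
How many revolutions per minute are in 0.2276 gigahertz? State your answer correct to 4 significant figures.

1 GHz = 6.00000e+10 revolutions per minute.
So 0.2276 × 6.00000e+10 ≈ 1.366e+10 rpm.

1.366e+10 revolutions per minute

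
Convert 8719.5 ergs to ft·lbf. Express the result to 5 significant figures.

0.00064312 ft·lbf

1 erg = 7.37562 × 10^-8 ft·lbf.
8719.5 × 7.37562 × 10^-8 ≈ 0.00064312 ft·lbf.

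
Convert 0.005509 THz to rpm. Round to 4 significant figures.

3.305e+11 rpm

1 THz = 6.00000e+13 rpm.
Thus 0.005509 × 6.00000e+13 ≈ 3.305e+11 rpm.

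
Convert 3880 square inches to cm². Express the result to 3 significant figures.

25000 cm²

1 in² = 6.45160 cm².
Thus 3880 × 6.45160 ≈ 25000 cm².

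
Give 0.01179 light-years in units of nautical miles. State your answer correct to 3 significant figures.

1 light-year = 5.10839e+12 nautical miles.
0.01179 × 5.10839e+12 ≈ 6.02e+10 nmi.

6.02e+10 nautical miles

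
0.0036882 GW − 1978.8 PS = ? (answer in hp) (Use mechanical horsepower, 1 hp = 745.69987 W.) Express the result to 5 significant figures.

0.0036882 GW = 4945.96 hp and 1978.8 PS = 1951.73 hp.
4945.96 − 1951.73 ≈ 2994.2 hp.

2994.2 horsepower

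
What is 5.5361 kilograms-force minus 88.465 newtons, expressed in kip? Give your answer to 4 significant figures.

-0.007683 kip

5.5361 kgf = 0.0122050 kip and 88.465 N = 0.0198877 kip.
0.0122050 − 0.0198877 ≈ -0.007683 kip.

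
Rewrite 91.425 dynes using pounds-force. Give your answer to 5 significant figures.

1 dyn = 2.24809e-6 lbf.
Then 91.425 × 2.24809e-6 ≈ 0.00020553 lbf.

0.00020553 pounds-force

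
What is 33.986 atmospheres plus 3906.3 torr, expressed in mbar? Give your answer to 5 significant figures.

39644 mbar

33.986 atm = 34436.3 mbar and 3906.3 torr = 5207.97 mbar.
34436.3 + 5207.97 ≈ 39644 mbar.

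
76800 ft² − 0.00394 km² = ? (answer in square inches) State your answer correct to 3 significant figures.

76800 ft² = 1.10592e+7 in² and 0.00394 km² = 6.10701e+6 in².
1.10592e+7 − 6.10701e+6 ≈ 4.95e+6 in².

4.95e+6 in²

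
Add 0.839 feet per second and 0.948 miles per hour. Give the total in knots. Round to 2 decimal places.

1.32 kn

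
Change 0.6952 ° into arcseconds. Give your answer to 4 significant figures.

2503 arcsec

1 ° = 3600.00 arcsec.
Thus 0.6952 × 3600.00 ≈ 2503 arcsec.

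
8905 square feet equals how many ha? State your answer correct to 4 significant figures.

0.08273 ha

1 square foot = 9.29030 × 10^-6 ha.
So 8905 × 9.29030 × 10^-6 ≈ 0.08273 ha.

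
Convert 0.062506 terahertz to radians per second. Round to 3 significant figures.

3.93e+11 rad/s

1 THz = 6.28319e+12 rad/s.
0.062506 × 6.28319e+12 ≈ 3.93e+11 rad/s.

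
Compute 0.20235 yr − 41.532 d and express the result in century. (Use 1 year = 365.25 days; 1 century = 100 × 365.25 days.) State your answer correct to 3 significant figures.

0.000886 century

0.20235 yr = 0.00202350 century and 41.532 d = 0.00113708 century.
0.00202350 − 0.00113708 ≈ 0.000886 century.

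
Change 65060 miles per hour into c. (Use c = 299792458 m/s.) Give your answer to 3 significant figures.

9.70e-5 times the speed of light

1 mile per hour = 1.49116e-9 c.
Then 65060 × 1.49116e-9 ≈ 9.70e-5 c.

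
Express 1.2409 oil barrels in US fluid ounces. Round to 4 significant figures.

6671 US fluid ounces

1 bbl = 5376.00 US fluid ounces.
Thus 1.2409 × 5376.00 ≈ 6671 US fl oz.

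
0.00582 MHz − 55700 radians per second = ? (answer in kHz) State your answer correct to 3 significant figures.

-3.04 kHz

0.00582 MHz = 5.82000 kHz and 55700 rad/s = 8.86493 kHz.
5.82000 − 8.86493 ≈ -3.04 kHz.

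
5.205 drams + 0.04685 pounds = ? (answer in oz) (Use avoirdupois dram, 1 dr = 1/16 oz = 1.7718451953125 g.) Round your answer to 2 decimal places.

1.07 oz

5.205 dr = 0.3253125 oz and 0.04685 lb = 0.7496000 oz.
0.3253125 + 0.7496000 ≈ 1.07 oz.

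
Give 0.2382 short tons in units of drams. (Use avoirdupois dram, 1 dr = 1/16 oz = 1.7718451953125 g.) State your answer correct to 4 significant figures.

122000 drams

1 short ton = 512000 drams.
0.2382 × 512000 ≈ 122000 dr.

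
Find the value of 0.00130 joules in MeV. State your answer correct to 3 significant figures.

8.11 × 10^9 megaelectronvolts

1 J = 6.24151 × 10^12 megaelectronvolts.
Thus 0.00130 × 6.24151 × 10^12 ≈ 8.11 × 10^9 MeV.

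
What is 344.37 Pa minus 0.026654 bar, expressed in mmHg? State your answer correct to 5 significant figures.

-17.409 mmHg

344.37 Pa = 2.58299 mmHg and 0.026654 bar = 19.9921 mmHg.
2.58299 − 19.9921 ≈ -17.409 mmHg.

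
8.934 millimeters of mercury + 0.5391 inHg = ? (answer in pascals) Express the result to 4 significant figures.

3017 pascals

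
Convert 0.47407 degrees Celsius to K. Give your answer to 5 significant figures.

273.62 kelvins

K = °C + 273.15.
Applying the formula gives 273.62 K.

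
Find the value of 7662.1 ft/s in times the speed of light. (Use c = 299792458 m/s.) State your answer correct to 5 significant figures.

7.7901 × 10^-6 times the speed of light

1 ft/s = 1.01670 × 10^-9 c.
7662.1 × 1.01670 × 10^-9 ≈ 7.7901 × 10^-6 c.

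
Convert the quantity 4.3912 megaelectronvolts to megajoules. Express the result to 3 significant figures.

7.04e-19 megajoules

1 MeV = 1.60218e-19 megajoules.
So 4.3912 × 1.60218e-19 ≈ 7.04e-19 MJ.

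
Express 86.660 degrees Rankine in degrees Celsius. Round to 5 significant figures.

°R = (°C + 273.15) × 9/5.
Applying the formula gives -225.01 °C.

-225.01 degrees Celsius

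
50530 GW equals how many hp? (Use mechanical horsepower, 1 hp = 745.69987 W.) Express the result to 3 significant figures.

1 gigawatt = 1.34102 × 10^6 horsepower.
Thus 50530 × 1.34102 × 10^6 ≈ 6.78 × 10^10 hp.

6.78 × 10^10 hp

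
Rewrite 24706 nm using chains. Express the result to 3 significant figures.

1 nm = 4.97097e-11 chains.
24706 × 4.97097e-11 ≈ 1.23e-6 chain.

1.23e-6 chain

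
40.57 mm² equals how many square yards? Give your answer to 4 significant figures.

4.852 × 10^-5 square yards

1 mm² = 1.19599 × 10^-6 square yards.
So 40.57 × 1.19599 × 10^-6 ≈ 4.852 × 10^-5 yd².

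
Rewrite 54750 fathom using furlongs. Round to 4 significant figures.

1 fathom = 0.00909091 furlongs.
54750 × 0.00909091 ≈ 497.7 furlong.

497.7 furlongs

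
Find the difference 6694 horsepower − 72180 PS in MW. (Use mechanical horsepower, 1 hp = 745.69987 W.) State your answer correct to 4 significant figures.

-48.10 MW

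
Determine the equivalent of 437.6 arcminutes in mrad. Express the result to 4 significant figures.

127.3 mrad

1 arcmin = 0.290888 mrad.
437.6 × 0.290888 ≈ 127.3 mrad.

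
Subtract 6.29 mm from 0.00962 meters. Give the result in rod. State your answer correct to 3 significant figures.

0.00962 m = 0.00191283 rod and 6.29 mm = 0.00125070 rod.
0.00191283 − 0.00125070 ≈ 0.000662 rod.

0.000662 rods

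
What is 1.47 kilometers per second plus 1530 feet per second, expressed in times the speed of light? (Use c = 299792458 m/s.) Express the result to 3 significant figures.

6.46 × 10^-6 c

1.47 km/s = 4.90339 × 10^-6 c and 1530 ft/s = 1.55556 × 10^-6 c.
4.90339 × 10^-6 + 1.55556 × 10^-6 ≈ 6.46 × 10^-6 c.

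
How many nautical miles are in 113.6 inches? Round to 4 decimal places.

1 inch = 1.37149 × 10^-5 nautical miles.
113.6 × 1.37149 × 10^-5 ≈ 0.0016 nmi.

0.0016 nautical miles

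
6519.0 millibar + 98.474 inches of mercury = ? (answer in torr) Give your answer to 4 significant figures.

6519.0 mbar = 4889.65 torr and 98.474 inHg = 2501.24 torr.
4889.65 + 2501.24 ≈ 7391 torr.

7391 torr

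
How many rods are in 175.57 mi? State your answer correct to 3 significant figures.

56200 rod

1 mile = 320.000 rod.
Then 175.57 × 320.000 ≈ 56200 rod.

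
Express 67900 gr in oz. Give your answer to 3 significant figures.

155 oz

1 gr = 0.00228571 oz.
Thus 67900 × 0.00228571 ≈ 155 oz.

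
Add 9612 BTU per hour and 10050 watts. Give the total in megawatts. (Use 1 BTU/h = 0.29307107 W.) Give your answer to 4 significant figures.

9612 BTU/h = 0.00281700 MW and 10050 W = 0.0100500 MW.
0.00281700 + 0.0100500 ≈ 0.01287 MW.

0.01287 megawatts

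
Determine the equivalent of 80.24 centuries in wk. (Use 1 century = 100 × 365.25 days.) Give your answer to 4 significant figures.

418700 weeks

1 century = 5217.86 wk.
80.24 × 5217.86 ≈ 418700 wk.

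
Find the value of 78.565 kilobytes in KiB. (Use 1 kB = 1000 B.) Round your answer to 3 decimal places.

76.724 KiB

1 kilobyte = 0.9765625 KiB.
So 78.565 × 0.9765625 ≈ 76.724 KiB.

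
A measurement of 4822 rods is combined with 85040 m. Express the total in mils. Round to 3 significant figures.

4822 rod = 9.54756e+8 mil and 85040 m = 3.34803e+9 mil.
9.54756e+8 + 3.34803e+9 ≈ 4.30e+9 mil.

4.30e+9 mil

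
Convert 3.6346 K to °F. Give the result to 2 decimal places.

-453.13 °F

K = (°F + 459.67) × 5/9.
Applying the formula gives -453.13 °F.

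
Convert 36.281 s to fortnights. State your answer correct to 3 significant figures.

1 second = 8.26720e-7 fortnights.
Thus 36.281 × 8.26720e-7 ≈ 3.00e-5 fortnight.

3.00e-5 fortnight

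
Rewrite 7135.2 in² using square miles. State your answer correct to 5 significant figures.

1.7774 × 10^-6 mi²

1 in² = 2.49098 × 10^-10 square miles.
7135.2 × 2.49098 × 10^-10 ≈ 1.7774 × 10^-6 mi².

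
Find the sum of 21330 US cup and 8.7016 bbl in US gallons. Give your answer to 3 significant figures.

21330 US cup = 1333.125 US gal and 8.7016 bbl = 365.4672 US gal.
1333.125 + 365.4672 ≈ 1700 US gal.

1700 US gal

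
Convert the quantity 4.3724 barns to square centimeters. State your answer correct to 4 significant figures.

4.372 × 10^-24 cm²

1 barn = 1.00000 × 10^-24 cm².
Thus 4.3724 × 1.00000 × 10^-24 ≈ 4.372 × 10^-24 cm².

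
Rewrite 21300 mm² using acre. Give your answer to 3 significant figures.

1 mm² = 2.47105 × 10^-10 acres.
21300 × 2.47105 × 10^-10 ≈ 5.26 × 10^-6 acre.

5.26 × 10^-6 acres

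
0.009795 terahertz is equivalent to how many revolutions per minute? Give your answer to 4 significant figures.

5.877 × 10^11 rpm

1 terahertz = 6.00000 × 10^13 rpm.
0.009795 × 6.00000 × 10^13 ≈ 5.877 × 10^11 rpm.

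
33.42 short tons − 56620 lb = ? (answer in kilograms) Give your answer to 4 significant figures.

4636 kg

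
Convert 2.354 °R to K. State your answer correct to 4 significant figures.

°R = K × 9/5.
Applying the formula gives 1.308 K.

1.308 K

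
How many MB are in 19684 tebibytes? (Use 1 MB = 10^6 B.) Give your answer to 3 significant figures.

1 tebibyte = 1.09951 × 10^6 megabytes.
19684 × 1.09951 × 10^6 ≈ 2.16 × 10^10 MB.

2.16 × 10^10 megabytes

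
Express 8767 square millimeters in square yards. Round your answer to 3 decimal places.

0.010 square yards

1 square millimeter = 1.19599e-6 yd².
8767 × 1.19599e-6 ≈ 0.010 yd².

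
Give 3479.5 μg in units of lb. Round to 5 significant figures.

1 microgram = 2.20462e-9 lb.
3479.5 × 2.20462e-9 ≈ 7.6710e-6 lb.

7.6710e-6 lb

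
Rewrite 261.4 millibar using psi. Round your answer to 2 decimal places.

1 mbar = 0.0145038 pounds per square inch.
So 261.4 × 0.0145038 ≈ 3.79 psi.

3.79 psi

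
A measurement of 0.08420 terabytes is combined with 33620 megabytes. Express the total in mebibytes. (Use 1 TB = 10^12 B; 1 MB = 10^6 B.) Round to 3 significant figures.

112000 mebibytes

0.08420 TB = 80299.4 MiB and 33620 MB = 32062.5 MiB.
80299.4 + 32062.5 ≈ 112000 MiB.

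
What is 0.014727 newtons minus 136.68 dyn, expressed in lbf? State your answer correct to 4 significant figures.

0.003003 lbf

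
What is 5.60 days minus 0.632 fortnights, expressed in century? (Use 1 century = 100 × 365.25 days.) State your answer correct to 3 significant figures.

-8.89e-5 centuries

5.60 d = 0.000153320 century and 0.632 fortnight = 0.000242245 century.
0.000153320 − 0.000242245 ≈ -8.89e-5 century.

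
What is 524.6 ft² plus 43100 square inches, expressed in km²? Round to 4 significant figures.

7.654e-5 square kilometers

524.6 ft² = 4.87369e-5 km² and 43100 in² = 2.78064e-5 km².
4.87369e-5 + 2.78064e-5 ≈ 7.654e-5 km².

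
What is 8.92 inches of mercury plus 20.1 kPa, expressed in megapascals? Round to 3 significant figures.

0.0503 MPa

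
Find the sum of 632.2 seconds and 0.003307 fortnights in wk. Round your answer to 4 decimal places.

0.0077 wk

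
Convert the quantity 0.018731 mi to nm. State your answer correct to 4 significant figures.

1 mile = 1.60934e+12 nanometers.
Then 0.018731 × 1.60934e+12 ≈ 3.014e+10 nm.

3.014e+10 nm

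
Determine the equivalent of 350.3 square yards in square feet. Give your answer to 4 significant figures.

1 square yard = 9.00000 square feet.
Thus 350.3 × 9.00000 ≈ 3153 ft².

3153 ft²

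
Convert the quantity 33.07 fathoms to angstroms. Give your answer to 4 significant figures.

1 fathom = 1.82880e+10 angstroms.
So 33.07 × 1.82880e+10 ≈ 6.048e+11 Å.

6.048e+11 Å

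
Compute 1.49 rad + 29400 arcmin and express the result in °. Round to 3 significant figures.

575 degrees

1.49 rad = 85.3707 ° and 29400 arcmin = 490.000 °.
85.3707 + 490.000 ≈ 575 °.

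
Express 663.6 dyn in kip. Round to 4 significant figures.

1 dyne = 2.24809e-9 kip.
So 663.6 × 2.24809e-9 ≈ 1.492e-6 kip.

1.492e-6 kip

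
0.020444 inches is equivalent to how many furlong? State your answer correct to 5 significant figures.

2.5813e-6 furlong

1 in = 0.000126263 furlongs.
0.020444 × 0.000126263 ≈ 2.5813e-6 furlong.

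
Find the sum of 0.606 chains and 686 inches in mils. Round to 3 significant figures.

0.606 chain = 479952 mil and 686 in = 686000 mil.
479952 + 686000 ≈ 1.17 × 10^6 mil.

1.17 × 10^6 mils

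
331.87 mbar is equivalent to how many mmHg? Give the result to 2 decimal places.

248.92 mmHg

1 mbar = 0.750062 mmHg.
331.87 × 0.750062 ≈ 248.92 mmHg.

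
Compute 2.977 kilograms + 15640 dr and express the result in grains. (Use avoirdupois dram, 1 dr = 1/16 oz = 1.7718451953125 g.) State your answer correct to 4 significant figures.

2.977 kg = 45942.1 gr and 15640 dr = 427656 gr.
45942.1 + 427656 ≈ 473600 gr.

473600 gr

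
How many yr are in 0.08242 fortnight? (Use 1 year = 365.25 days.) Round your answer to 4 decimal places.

0.0032 years

1 fortnight = 0.0383299 years.
So 0.08242 × 0.0383299 ≈ 0.0032 yr.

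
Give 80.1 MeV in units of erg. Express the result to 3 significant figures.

0.000128 ergs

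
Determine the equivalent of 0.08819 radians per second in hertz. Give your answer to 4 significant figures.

1 rad/s = 0.159155 Hz.
So 0.08819 × 0.159155 ≈ 0.01404 Hz.

0.01404 Hz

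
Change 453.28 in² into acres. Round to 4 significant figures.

7.226 × 10^-5 acre

1 in² = 1.59423 × 10^-7 acre.
So 453.28 × 1.59423 × 10^-7 ≈ 7.226 × 10^-5 acre.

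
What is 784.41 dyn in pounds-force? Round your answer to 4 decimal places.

1 dyn = 2.24809e-6 lbf.
Thus 784.41 × 2.24809e-6 ≈ 0.0018 lbf.

0.0018 pounds-force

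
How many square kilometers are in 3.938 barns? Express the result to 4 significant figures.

3.938e-34 km²

1 barn = 1.00000e-34 km².
Then 3.938 × 1.00000e-34 ≈ 3.938e-34 km².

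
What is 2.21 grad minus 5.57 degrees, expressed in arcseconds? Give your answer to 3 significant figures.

2.21 grad = 7160.40 arcsec and 5.57 ° = 20052.0 arcsec.
7160.40 − 20052.0 ≈ -12900 arcsec.

-12900 arcsec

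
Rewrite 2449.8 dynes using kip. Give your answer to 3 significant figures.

5.51 × 10^-6 kips

1 dyn = 2.24809 × 10^-9 kip.
Then 2449.8 × 2.24809 × 10^-9 ≈ 5.51 × 10^-6 kip.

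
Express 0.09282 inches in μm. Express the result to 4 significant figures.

1 inch = 25400.0 micrometers.
Then 0.09282 × 25400.0 ≈ 2358 μm.

2358 micrometers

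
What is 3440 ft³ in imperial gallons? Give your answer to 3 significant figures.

21400 imp gal

1 ft³ = 6.22884 imperial gallons.
Thus 3440 × 6.22884 ≈ 21400 imp gal.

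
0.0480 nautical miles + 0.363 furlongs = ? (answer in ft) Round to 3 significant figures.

531 ft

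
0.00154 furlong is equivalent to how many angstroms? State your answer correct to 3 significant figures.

1 furlong = 2.01168 × 10^12 Å.
Thus 0.00154 × 2.01168 × 10^12 ≈ 3.10 × 10^9 Å.

3.10 × 10^9 Å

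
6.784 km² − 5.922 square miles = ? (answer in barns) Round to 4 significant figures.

-8.554 × 10^34 barn

6.784 km² = 6.78400 × 10^34 barn and 5.922 mi² = 1.53379 × 10^35 barn.
6.78400 × 10^34 − 1.53379 × 10^35 ≈ -8.554 × 10^34 barn.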